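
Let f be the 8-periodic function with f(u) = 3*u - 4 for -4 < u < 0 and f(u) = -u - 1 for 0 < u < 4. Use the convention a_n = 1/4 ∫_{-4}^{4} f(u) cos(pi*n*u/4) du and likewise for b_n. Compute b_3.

14/(3*pi)

b_3 = 1/4 ∫_{-4}^{4} f(u) sin(3*pi*u/4) du.
Split the integral at the breakpoints.
Integrating by parts (boundary term plus one more integral), an antiderivative of (3*u - 4) sin(3*pi*u/4) is -4*u*cos(3*pi*u/4)/pi + 16*sin(3*pi*u/4)/(3*pi**2) + 16*cos(3*pi*u/4)/(3*pi); evaluating from -4 to 0: ∫_{-4}^{0} (3*u - 4) sin(3*pi*u/4) du = (16/(3*pi)) - (-64/(3*pi)) = 80/(3*pi).
Integrating by parts (boundary term plus one more integral), an antiderivative of (-u - 1) sin(3*pi*u/4) is 4*u*cos(3*pi*u/4)/(3*pi) - 16*sin(3*pi*u/4)/(9*pi**2) + 4*cos(3*pi*u/4)/(3*pi); evaluating from 0 to 4: ∫_{0}^{4} (-u - 1) sin(3*pi*u/4) du = (-20/(3*pi)) - (4/(3*pi)) = -8/pi.
Summing the pieces and multiplying by (1/4) gives b_3 = 14/(3*pi).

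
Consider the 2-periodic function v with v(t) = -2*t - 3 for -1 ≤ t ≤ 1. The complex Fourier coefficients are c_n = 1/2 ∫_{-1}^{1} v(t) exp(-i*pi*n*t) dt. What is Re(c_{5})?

Since v is real-valued, Re(c_{5}) = 1/2 ∫_{-1}^{1} v(t) cos(5*pi*t) dt = a_{5}/2.
Integrating by parts (boundary term plus one more integral), an antiderivative of (-2*t - 3) cos(5*pi*t) is -2*t*sin(5*pi*t)/(5*pi) - 3*sin(5*pi*t)/(5*pi) - 2*cos(5*pi*t)/(25*pi**2); evaluating from -1 to 1: ∫_{-1}^{1} (-2*t - 3) cos(5*pi*t) dt = (2/(25*pi**2)) - (2/(25*pi**2)) = 0.
Hence Re(c_{5}) = (1/2)·(0) = 0.

0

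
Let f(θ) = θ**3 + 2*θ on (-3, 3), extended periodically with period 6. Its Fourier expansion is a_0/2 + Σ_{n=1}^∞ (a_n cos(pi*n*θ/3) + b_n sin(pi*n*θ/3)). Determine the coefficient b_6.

-11/pi + 3/(2*pi**3)

b_6 = 1/3 ∫_{-3}^{3} f(θ) sin(2*pi*θ) dθ.
f is odd and sin(2*pi*θ) is odd, so the integrand is even and b_6 = 2/3 ∫_0^{3} f(θ) sin(2*pi*θ) dθ.
Integrating by parts three times (tabular method), an antiderivative of (θ**3 + 2*θ) sin(2*pi*θ) is -θ**3*cos(2*pi*θ)/(2*pi) + 3*θ**2*sin(2*pi*θ)/(4*pi**2) - θ*cos(2*pi*θ)/pi + 3*θ*cos(2*pi*θ)/(4*pi**3) - 3*sin(2*pi*θ)/(8*pi**4) + sin(2*pi*θ)/(2*pi**2); evaluating from 0 to 3: ∫_{0}^{3} (θ**3 + 2*θ) sin(2*pi*θ) dθ = (3*(3 - 22*pi**2)/(4*pi**3)) - (0) = 3*(3 - 22*pi**2)/(4*pi**3).
Hence b_6 = (2/3)·(3*(3 - 22*pi**2)/(4*pi**3)) = -11/pi + 3/(2*pi**3).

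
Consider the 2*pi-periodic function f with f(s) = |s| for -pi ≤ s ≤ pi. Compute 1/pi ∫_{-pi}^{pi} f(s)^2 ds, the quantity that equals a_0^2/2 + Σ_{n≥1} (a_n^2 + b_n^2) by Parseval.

1/pi ∫_{-pi}^{pi} f(s)^2 ds = 1/pi · (2*pi**3/3) = 2*pi**2/3.

2*pi**2/3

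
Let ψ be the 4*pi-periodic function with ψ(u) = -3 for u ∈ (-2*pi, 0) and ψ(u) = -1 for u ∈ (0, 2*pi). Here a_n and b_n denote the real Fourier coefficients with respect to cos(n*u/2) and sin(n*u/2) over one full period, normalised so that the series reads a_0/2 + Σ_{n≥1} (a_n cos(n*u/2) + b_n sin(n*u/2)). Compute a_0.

a_0 = (1/(2*pi)) ∫_{-2*pi}^{2*pi} ψ(u) du = (1/(2*pi)) · (-8*pi) = -4.

-4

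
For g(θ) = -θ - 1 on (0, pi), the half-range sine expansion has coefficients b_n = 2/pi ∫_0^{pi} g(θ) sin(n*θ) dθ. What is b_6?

1/3

b_6 = 2/pi ∫_0^{pi} (-θ - 1) sin(6*θ) dθ.
Integrating by parts (boundary term plus one more integral), an antiderivative of (-θ - 1) sin(6*θ) is θ*cos(6*θ)/6 - sin(6*θ)/36 + cos(6*θ)/6; evaluating from 0 to pi: ∫_{0}^{pi} (-θ - 1) sin(6*θ) dθ = (1/6 + pi/6) - (1/6) = pi/6.
Hence b_6 = (2/pi)·(pi/6) = 1/3.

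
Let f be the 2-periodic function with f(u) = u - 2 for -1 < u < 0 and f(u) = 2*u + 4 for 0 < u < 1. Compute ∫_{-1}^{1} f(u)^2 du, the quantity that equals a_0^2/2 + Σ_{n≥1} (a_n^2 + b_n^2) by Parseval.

∫_{-1}^{1} f(u)^2 du = 95/3.

95/3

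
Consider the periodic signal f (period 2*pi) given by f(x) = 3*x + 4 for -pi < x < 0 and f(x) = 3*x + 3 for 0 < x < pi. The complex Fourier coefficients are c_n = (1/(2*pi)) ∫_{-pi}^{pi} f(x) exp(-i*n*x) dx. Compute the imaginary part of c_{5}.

(1 - 3*pi)/(5*pi)

Since f is real-valued, Im(c_{5}) = -(1/(2*pi)) ∫_{-pi}^{pi} f(x) sin(5*x) dx = -b_{5}/2.
Split the integral at the breakpoints.
Integrating by parts (boundary term plus one more integral), an antiderivative of (3*x + 4) sin(5*x) is -3*x*cos(5*x)/5 + 3*sin(5*x)/25 - 4*cos(5*x)/5; evaluating from -pi to 0: ∫_{-pi}^{0} (3*x + 4) sin(5*x) dx = (-4/5) - (4/5 - 3*pi/5) = -8/5 + 3*pi/5.
Integrating by parts (boundary term plus one more integral), an antiderivative of (3*x + 3) sin(5*x) is -3*x*cos(5*x)/5 + 3*sin(5*x)/25 - 3*cos(5*x)/5; evaluating from 0 to pi: ∫_{0}^{pi} (3*x + 3) sin(5*x) dx = (3/5 + 3*pi/5) - (-3/5) = 6/5 + 3*pi/5.
So ∫_{-pi}^{pi} f(x) sin(5*x) dx = -2/5 + 6*pi/5.
Hence Im(c_{5}) = (-1/(2*pi))·(-2/5 + 6*pi/5) = (1 - 3*pi)/(5*pi).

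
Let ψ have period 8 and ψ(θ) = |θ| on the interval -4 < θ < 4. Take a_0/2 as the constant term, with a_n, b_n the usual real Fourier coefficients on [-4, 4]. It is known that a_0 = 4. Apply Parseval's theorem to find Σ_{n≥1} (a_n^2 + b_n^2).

8/3

Parseval: a_0^2/2 + Σ_{n≥1} (a_n^2+b_n^2) = 1/4 ∫_{-4}^{4} ψ(θ)^2 dθ = 32/3.
Subtract a_0^2/2 = 8: Σ (a_n^2+b_n^2) = 8/3.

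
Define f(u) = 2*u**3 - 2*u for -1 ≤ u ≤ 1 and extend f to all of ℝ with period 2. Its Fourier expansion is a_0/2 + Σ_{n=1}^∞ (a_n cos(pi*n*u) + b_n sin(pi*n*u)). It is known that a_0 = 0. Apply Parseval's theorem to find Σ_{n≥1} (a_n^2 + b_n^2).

64/105

Parseval: a_0^2/2 + Σ_{n≥1} (a_n^2+b_n^2) = ∫_{-1}^{1} f(u)^2 du = 64/105.
Subtract a_0^2/2 = 0: Σ (a_n^2+b_n^2) = 64/105.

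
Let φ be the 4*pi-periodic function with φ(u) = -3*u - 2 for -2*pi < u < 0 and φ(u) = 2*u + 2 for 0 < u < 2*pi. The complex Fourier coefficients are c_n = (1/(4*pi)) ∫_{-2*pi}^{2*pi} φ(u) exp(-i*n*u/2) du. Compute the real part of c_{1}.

Since φ is real-valued, Re(c_{1}) = (1/(4*pi)) ∫_{-2*pi}^{2*pi} φ(u) cos(u/2) du = a_{1}/2.
Split the integral at the breakpoints.
Integrating by parts (boundary term plus one more integral), an antiderivative of (-3*u - 2) cos(u/2) is -6*u*sin(u/2) - 4*sin(u/2) - 12*cos(u/2); evaluating from -2*pi to 0: ∫_{-2*pi}^{0} (-3*u - 2) cos(u/2) du = (-12) - (12) = -24.
Integrating by parts (boundary term plus one more integral), an antiderivative of (2*u + 2) cos(u/2) is 4*u*sin(u/2) + 4*sin(u/2) + 8*cos(u/2); evaluating from 0 to 2*pi: ∫_{0}^{2*pi} (2*u + 2) cos(u/2) du = (-8) - (8) = -16.
So ∫_{-2*pi}^{2*pi} φ(u) cos(u/2) du = -40.
Hence Re(c_{1}) = (1/(4*pi))·(-40) = -10/pi.

-10/pi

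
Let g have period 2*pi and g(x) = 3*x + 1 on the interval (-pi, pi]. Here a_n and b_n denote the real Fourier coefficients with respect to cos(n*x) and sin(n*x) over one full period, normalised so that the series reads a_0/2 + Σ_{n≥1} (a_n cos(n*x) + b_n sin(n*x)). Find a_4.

0

a_4 = 1/pi ∫_{-pi}^{pi} g(x) cos(4*x) dx.
Integrating by parts (boundary term plus one more integral), an antiderivative of (3*x + 1) cos(4*x) is 3*x*sin(4*x)/4 + sin(4*x)/4 + 3*cos(4*x)/16; evaluating from -pi to pi: ∫_{-pi}^{pi} (3*x + 1) cos(4*x) dx = (3/16) - (3/16) = 0.
Hence a_4 = (1/pi)·(0) = 0.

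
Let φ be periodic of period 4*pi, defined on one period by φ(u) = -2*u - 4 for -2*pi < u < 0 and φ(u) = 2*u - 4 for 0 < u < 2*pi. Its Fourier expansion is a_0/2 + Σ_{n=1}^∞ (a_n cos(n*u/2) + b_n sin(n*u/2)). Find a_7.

-16/(49*pi)

a_7 = (1/(2*pi)) ∫_{-2*pi}^{2*pi} φ(u) cos(7*u/2) du.
φ is even and cos(7*u/2) is even, so the integrand is even and a_7 = 1/pi ∫_0^{2*pi} φ(u) cos(7*u/2) du.
Integrating by parts (boundary term plus one more integral), an antiderivative of (2*u - 4) cos(7*u/2) is 4*u*sin(7*u/2)/7 - 8*sin(7*u/2)/7 + 8*cos(7*u/2)/49; evaluating from 0 to 2*pi: ∫_{0}^{2*pi} (2*u - 4) cos(7*u/2) du = (-8/49) - (8/49) = -16/49.
Hence a_7 = (1/pi)·(-16/49) = -16/(49*pi).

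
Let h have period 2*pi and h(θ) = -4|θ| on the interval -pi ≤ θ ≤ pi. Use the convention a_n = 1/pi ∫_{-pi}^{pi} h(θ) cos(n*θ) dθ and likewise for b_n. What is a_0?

-4*pi

a_0 = 1/pi ∫_{-pi}^{pi} h(θ) dθ = 1/pi · (-4*pi**2) = -4*pi.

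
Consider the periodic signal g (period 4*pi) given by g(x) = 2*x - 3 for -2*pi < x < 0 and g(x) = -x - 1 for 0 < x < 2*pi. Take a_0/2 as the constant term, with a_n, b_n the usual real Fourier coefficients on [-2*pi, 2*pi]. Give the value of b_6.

-1/3

b_6 = (1/(2*pi)) ∫_{-2*pi}^{2*pi} g(x) sin(3*x) dx.
Split the integral at the breakpoints.
Integrating by parts (boundary term plus one more integral), an antiderivative of (2*x - 3) sin(3*x) is -2*x*cos(3*x)/3 + 2*sin(3*x)/9 + cos(3*x); evaluating from -2*pi to 0: ∫_{-2*pi}^{0} (2*x - 3) sin(3*x) dx = (1) - (1 + 4*pi/3) = -4*pi/3.
Integrating by parts (boundary term plus one more integral), an antiderivative of (-x - 1) sin(3*x) is x*cos(3*x)/3 - sin(3*x)/9 + cos(3*x)/3; evaluating from 0 to 2*pi: ∫_{0}^{2*pi} (-x - 1) sin(3*x) dx = (1/3 + 2*pi/3) - (1/3) = 2*pi/3.
Summing the pieces and multiplying by (1/(2*pi)) gives b_6 = -1/3.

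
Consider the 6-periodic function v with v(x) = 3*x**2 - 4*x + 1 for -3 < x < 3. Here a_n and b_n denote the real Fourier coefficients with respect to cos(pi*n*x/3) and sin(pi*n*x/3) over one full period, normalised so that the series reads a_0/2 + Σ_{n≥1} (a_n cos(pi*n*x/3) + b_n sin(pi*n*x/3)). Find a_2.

27/pi**2

a_2 = 1/3 ∫_{-3}^{3} v(x) cos(2*pi*x/3) dx.
Integrating by parts twice (tabular method), an antiderivative of (3*x**2 - 4*x + 1) cos(2*pi*x/3) is 9*x**2*sin(2*pi*x/3)/(2*pi) - 6*x*sin(2*pi*x/3)/pi + 27*x*cos(2*pi*x/3)/(2*pi**2) - 81*sin(2*pi*x/3)/(4*pi**3) + 3*sin(2*pi*x/3)/(2*pi) - 9*cos(2*pi*x/3)/pi**2; evaluating from -3 to 3: ∫_{-3}^{3} (3*x**2 - 4*x + 1) cos(2*pi*x/3) dx = (63/(2*pi**2)) - (-99/(2*pi**2)) = 81/pi**2.
Hence a_2 = (1/3)·(81/pi**2) = 27/pi**2.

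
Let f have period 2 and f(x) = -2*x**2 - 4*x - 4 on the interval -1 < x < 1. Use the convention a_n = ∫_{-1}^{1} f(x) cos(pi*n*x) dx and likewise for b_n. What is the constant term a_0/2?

-14/3

a_0 = ∫_{-1}^{1} f(x) dx = -28/3.
So the constant term a_0/2 = -14/3.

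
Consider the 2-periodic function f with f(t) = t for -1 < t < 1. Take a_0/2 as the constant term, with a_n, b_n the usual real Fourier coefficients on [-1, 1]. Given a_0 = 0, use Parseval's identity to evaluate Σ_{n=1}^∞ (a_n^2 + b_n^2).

Parseval: a_0^2/2 + Σ_{n≥1} (a_n^2+b_n^2) = ∫_{-1}^{1} f(t)^2 dt = 2/3.
Subtract a_0^2/2 = 0: Σ (a_n^2+b_n^2) = 2/3.

2/3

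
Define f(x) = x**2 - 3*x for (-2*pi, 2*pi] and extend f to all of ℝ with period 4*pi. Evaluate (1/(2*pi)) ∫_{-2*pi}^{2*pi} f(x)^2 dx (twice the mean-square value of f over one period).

(1/(2*pi)) ∫_{-2*pi}^{2*pi} f(x)^2 dx = (1/(2*pi)) · (pi**3*(48 + 64*pi**2/5)) = pi**2*(24 + 32*pi**2/5).

pi**2*(24 + 32*pi**2/5)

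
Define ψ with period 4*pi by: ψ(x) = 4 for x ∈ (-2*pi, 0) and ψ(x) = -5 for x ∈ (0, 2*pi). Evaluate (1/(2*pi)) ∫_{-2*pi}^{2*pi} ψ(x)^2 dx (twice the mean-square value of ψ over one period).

41

(1/(2*pi)) ∫_{-2*pi}^{2*pi} ψ(x)^2 dx = (1/(2*pi)) · (82*pi) = 41.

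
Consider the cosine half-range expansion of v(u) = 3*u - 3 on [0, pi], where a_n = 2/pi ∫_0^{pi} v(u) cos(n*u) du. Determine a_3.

a_3 = 2/pi ∫_0^{pi} (3*u - 3) cos(3*u) du.
Integrating by parts (boundary term plus one more integral), an antiderivative of (3*u - 3) cos(3*u) is u*sin(3*u) - sin(3*u) + cos(3*u)/3; evaluating from 0 to pi: ∫_{0}^{pi} (3*u - 3) cos(3*u) du = (-1/3) - (1/3) = -2/3.
Hence a_3 = (2/pi)·(-2/3) = -4/(3*pi).

-4/(3*pi)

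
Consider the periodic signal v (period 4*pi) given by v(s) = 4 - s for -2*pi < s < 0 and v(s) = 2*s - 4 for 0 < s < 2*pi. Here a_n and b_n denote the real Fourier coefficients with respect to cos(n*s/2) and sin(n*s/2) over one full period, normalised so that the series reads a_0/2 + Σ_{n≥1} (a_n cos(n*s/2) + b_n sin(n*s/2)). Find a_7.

a_7 = (1/(2*pi)) ∫_{-2*pi}^{2*pi} v(s) cos(7*s/2) ds.
Split the integral at the breakpoints.
Integrating by parts (boundary term plus one more integral), an antiderivative of (4 - s) cos(7*s/2) is -2*s*sin(7*s/2)/7 + 8*sin(7*s/2)/7 - 4*cos(7*s/2)/49; evaluating from -2*pi to 0: ∫_{-2*pi}^{0} (4 - s) cos(7*s/2) ds = (-4/49) - (4/49) = -8/49.
Integrating by parts (boundary term plus one more integral), an antiderivative of (2*s - 4) cos(7*s/2) is 4*s*sin(7*s/2)/7 - 8*sin(7*s/2)/7 + 8*cos(7*s/2)/49; evaluating from 0 to 2*pi: ∫_{0}^{2*pi} (2*s - 4) cos(7*s/2) ds = (-8/49) - (8/49) = -16/49.
Summing the pieces and multiplying by (1/(2*pi)) gives a_7 = -12/(49*pi).

-12/(49*pi)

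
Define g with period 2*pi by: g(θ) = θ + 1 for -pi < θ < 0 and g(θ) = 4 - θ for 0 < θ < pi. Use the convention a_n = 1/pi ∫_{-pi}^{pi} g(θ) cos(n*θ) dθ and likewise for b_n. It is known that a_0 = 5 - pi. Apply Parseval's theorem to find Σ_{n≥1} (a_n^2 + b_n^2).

Parseval: a_0^2/2 + Σ_{n≥1} (a_n^2+b_n^2) = 1/pi ∫_{-pi}^{pi} g(θ)^2 dθ = -5*pi + 2*pi**2/3 + 17.
Subtract a_0^2/2 = (5 - pi)**2/2: Σ (a_n^2+b_n^2) = pi**2/6 + 9/2.

pi**2/6 + 9/2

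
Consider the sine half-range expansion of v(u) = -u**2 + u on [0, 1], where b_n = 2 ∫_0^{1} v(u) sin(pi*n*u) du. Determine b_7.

8/(343*pi**3)

b_7 = 2 ∫_0^{1} (-u**2 + u) sin(7*pi*u) du.
Integrating by parts twice (tabular method), an antiderivative of (-u**2 + u) sin(7*pi*u) is u**2*cos(7*pi*u)/(7*pi) - 2*u*sin(7*pi*u)/(49*pi**2) - u*cos(7*pi*u)/(7*pi) + sin(7*pi*u)/(49*pi**2) - 2*cos(7*pi*u)/(343*pi**3); evaluating from 0 to 1: ∫_{0}^{1} (-u**2 + u) sin(7*pi*u) du = (2/(343*pi**3)) - (-2/(343*pi**3)) = 4/(343*pi**3).
Hence b_7 = 2·(4/(343*pi**3)) = 8/(343*pi**3).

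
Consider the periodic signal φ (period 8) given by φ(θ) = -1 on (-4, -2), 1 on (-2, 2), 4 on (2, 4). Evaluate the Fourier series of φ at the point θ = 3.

4

φ is continuous at θ = 3 with value 4, so the series converges to 4 there.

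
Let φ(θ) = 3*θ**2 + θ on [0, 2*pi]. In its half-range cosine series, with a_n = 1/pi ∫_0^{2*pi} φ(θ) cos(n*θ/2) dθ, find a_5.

a_5 = 1/pi ∫_0^{2*pi} (3*θ**2 + θ) cos(5*θ/2) dθ.
Integrating by parts twice (tabular method), an antiderivative of (3*θ**2 + θ) cos(5*θ/2) is 6*θ**2*sin(5*θ/2)/5 + 2*θ*sin(5*θ/2)/5 + 24*θ*cos(5*θ/2)/25 - 48*sin(5*θ/2)/125 + 4*cos(5*θ/2)/25; evaluating from 0 to 2*pi: ∫_{0}^{2*pi} (3*θ**2 + θ) cos(5*θ/2) dθ = (-48*pi/25 - 4/25) - (4/25) = -48*pi/25 - 8/25.
Hence a_5 = (1/pi)·(-48*pi/25 - 8/25) = 8*(-6*pi - 1)/(25*pi).

8*(-6*pi - 1)/(25*pi)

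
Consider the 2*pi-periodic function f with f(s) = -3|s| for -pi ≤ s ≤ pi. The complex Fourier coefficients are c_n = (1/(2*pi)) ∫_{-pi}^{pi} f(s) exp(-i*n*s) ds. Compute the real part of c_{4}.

0

Since f is real-valued, Re(c_{4}) = (1/(2*pi)) ∫_{-pi}^{pi} f(s) cos(4*s) ds = a_{4}/2.
f is even and cos(4*s) is even, so the integrand is even: ∫_{-pi}^{pi} f(s) cos(4*s) ds = 2∫_0^{pi} f(s) cos(4*s) ds.
Integrating by parts (boundary term plus one more integral), an antiderivative of (-3*s) cos(4*s) is -3*s*sin(4*s)/4 - 3*cos(4*s)/16; evaluating from 0 to pi: ∫_{0}^{pi} (-3*s) cos(4*s) ds = (-3/16) - (-3/16) = 0.
So ∫_{-pi}^{pi} f(s) cos(4*s) ds = 0.
Hence Re(c_{4}) = (1/(2*pi))·(0) = 0.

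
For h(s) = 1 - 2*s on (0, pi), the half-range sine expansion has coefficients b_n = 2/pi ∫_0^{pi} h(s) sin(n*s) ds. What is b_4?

1

b_4 = 2/pi ∫_0^{pi} (1 - 2*s) sin(4*s) ds.
Integrating by parts (boundary term plus one more integral), an antiderivative of (1 - 2*s) sin(4*s) is s*cos(4*s)/2 - sin(4*s)/8 - cos(4*s)/4; evaluating from 0 to pi: ∫_{0}^{pi} (1 - 2*s) sin(4*s) ds = (-1/4 + pi/2) - (-1/4) = pi/2.
Hence b_4 = (2/pi)·(pi/2) = 1.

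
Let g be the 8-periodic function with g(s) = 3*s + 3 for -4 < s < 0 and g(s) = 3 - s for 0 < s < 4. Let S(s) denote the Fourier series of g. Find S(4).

-5

s = 4 differs from s = -4 by 1 full period(s), and the series is 8-periodic.
At s = -4 the one-sided limits are g(-4^-) = -1 and g(-4^+) = -9.
By Dirichlet's theorem the series converges to their average, [(-1) + (-9)]/2 = -5.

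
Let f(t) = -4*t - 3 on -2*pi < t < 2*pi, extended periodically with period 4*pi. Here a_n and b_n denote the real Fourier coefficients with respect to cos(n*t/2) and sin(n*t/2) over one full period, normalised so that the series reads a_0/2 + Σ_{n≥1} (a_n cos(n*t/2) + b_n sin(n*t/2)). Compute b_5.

b_5 = (1/(2*pi)) ∫_{-2*pi}^{2*pi} f(t) sin(5*t/2) dt.
Integrating by parts (boundary term plus one more integral), an antiderivative of (-4*t - 3) sin(5*t/2) is 8*t*cos(5*t/2)/5 - 16*sin(5*t/2)/25 + 6*cos(5*t/2)/5; evaluating from -2*pi to 2*pi: ∫_{-2*pi}^{2*pi} (-4*t - 3) sin(5*t/2) dt = (-16*pi/5 - 6/5) - (-6/5 + 16*pi/5) = -32*pi/5.
Hence b_5 = (1/(2*pi))·(-32*pi/5) = -16/5.

-16/5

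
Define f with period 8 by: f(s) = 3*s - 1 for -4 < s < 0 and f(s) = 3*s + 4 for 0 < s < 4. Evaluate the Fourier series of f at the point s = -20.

3/2

s = -20 differs from s = -4 by -2 full period(s), and the series is 8-periodic.
At s = -4 the one-sided limits are f(-4^-) = 16 and f(-4^+) = -13.
By Dirichlet's theorem the series converges to their average, [(16) + (-13)]/2 = 3/2.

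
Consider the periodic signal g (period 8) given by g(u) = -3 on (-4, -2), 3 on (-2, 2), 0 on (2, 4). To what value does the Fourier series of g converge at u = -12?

u = -12 differs from u = 4 by -2 full period(s), and the series is 8-periodic.
At u = 4 the one-sided limits are g(4^-) = 0 and g(4^+) = -3.
By Dirichlet's theorem the series converges to their average, [(0) + (-3)]/2 = -3/2.

-3/2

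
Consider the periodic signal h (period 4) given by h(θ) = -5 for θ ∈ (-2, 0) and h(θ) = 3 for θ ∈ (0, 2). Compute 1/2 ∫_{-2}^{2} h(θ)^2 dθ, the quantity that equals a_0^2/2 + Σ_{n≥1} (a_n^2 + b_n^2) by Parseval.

34

1/2 ∫_{-2}^{2} h(θ)^2 dθ = 1/2 · (68) = 34.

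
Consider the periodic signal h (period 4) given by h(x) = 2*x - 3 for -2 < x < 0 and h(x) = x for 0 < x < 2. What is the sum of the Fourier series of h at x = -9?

-5

x = -9 differs from x = -1 by -2 full period(s), and the series is 4-periodic.
h is continuous at x = -1 with value -5, so the series converges to -5 there.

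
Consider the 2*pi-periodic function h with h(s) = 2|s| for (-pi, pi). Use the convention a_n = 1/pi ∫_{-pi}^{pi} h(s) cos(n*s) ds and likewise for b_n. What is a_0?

2*pi

a_0 = 1/pi ∫_{-pi}^{pi} h(s) ds = 1/pi · (2*pi**2) = 2*pi.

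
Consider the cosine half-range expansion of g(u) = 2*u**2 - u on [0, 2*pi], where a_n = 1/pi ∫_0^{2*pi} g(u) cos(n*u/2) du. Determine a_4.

2

a_4 = 1/pi ∫_0^{2*pi} (2*u**2 - u) cos(2*u) du.
Integrating by parts twice (tabular method), an antiderivative of (2*u**2 - u) cos(2*u) is u**2*sin(2*u) - u*sin(2*u)/2 + u*cos(2*u) - sin(2*u)/2 - cos(2*u)/4; evaluating from 0 to 2*pi: ∫_{0}^{2*pi} (2*u**2 - u) cos(2*u) du = (-1/4 + 2*pi) - (-1/4) = 2*pi.
Hence a_4 = (1/pi)·(2*pi) = 2.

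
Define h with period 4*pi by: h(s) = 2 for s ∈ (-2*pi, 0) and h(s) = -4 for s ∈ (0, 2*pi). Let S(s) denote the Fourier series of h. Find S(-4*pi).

-1

s = -4*pi differs from s = 0 by -1 full period(s), and the series is 4*pi-periodic.
At s = 0 the one-sided limits are h(0^-) = 2 and h(0^+) = -4.
By Dirichlet's theorem the series converges to their average, [(2) + (-4)]/2 = -1.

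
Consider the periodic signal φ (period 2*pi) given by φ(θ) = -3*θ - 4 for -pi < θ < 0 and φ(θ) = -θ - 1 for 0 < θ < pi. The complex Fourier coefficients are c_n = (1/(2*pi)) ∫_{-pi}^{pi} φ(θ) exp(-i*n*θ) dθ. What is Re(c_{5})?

Since φ is real-valued, Re(c_{5}) = (1/(2*pi)) ∫_{-pi}^{pi} φ(θ) cos(5*θ) dθ = a_{5}/2.
Split the integral at the breakpoints.
Integrating by parts (boundary term plus one more integral), an antiderivative of (-3*θ - 4) cos(5*θ) is -3*θ*sin(5*θ)/5 - 4*sin(5*θ)/5 - 3*cos(5*θ)/25; evaluating from -pi to 0: ∫_{-pi}^{0} (-3*θ - 4) cos(5*θ) dθ = (-3/25) - (3/25) = -6/25.
Integrating by parts (boundary term plus one more integral), an antiderivative of (-θ - 1) cos(5*θ) is -θ*sin(5*θ)/5 - sin(5*θ)/5 - cos(5*θ)/25; evaluating from 0 to pi: ∫_{0}^{pi} (-θ - 1) cos(5*θ) dθ = (1/25) - (-1/25) = 2/25.
So ∫_{-pi}^{pi} φ(θ) cos(5*θ) dθ = -4/25.
Hence Re(c_{5}) = (1/(2*pi))·(-4/25) = -2/(25*pi).

-2/(25*pi)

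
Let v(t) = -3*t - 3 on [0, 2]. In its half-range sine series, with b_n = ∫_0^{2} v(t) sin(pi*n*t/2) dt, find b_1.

-24/pi

b_1 = ∫_0^{2} (-3*t - 3) sin(pi*t/2) dt.
Integrating by parts (boundary term plus one more integral), an antiderivative of (-3*t - 3) sin(pi*t/2) is 6*t*cos(pi*t/2)/pi - 12*sin(pi*t/2)/pi**2 + 6*cos(pi*t/2)/pi; evaluating from 0 to 2: ∫_{0}^{2} (-3*t - 3) sin(pi*t/2) dt = (-18/pi) - (6/pi) = -24/pi.
Hence b_1 = -24/pi.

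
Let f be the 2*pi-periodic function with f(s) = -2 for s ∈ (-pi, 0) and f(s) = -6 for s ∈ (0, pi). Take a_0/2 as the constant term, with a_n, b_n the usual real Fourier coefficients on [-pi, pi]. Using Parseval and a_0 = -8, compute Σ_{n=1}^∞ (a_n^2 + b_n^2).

Parseval: a_0^2/2 + Σ_{n≥1} (a_n^2+b_n^2) = 1/pi ∫_{-pi}^{pi} f(s)^2 ds = 40.
Subtract a_0^2/2 = 32: Σ (a_n^2+b_n^2) = 8.

8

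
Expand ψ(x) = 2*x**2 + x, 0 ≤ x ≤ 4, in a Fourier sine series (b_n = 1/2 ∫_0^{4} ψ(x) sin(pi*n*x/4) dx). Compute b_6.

b_6 = 1/2 ∫_0^{4} (2*x**2 + x) sin(3*pi*x/2) dx.
Integrating by parts twice (tabular method), an antiderivative of (2*x**2 + x) sin(3*pi*x/2) is -4*x**2*cos(3*pi*x/2)/(3*pi) + 16*x*sin(3*pi*x/2)/(9*pi**2) - 2*x*cos(3*pi*x/2)/(3*pi) + 4*sin(3*pi*x/2)/(9*pi**2) + 32*cos(3*pi*x/2)/(27*pi**3); evaluating from 0 to 4: ∫_{0}^{4} (2*x**2 + x) sin(3*pi*x/2) dx = (-24/pi + 32/(27*pi**3)) - (32/(27*pi**3)) = -24/pi.
Hence b_6 = (1/2)·(-24/pi) = -12/pi.

-12/pi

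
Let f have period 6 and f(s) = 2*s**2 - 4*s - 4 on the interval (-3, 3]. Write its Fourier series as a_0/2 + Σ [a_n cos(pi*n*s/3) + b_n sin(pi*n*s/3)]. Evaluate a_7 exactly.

a_7 = 1/3 ∫_{-3}^{3} f(s) cos(7*pi*s/3) ds.
Integrating by parts twice (tabular method), an antiderivative of (2*s**2 - 4*s - 4) cos(7*pi*s/3) is 6*s**2*sin(7*pi*s/3)/(7*pi) - 12*s*sin(7*pi*s/3)/(7*pi) + 36*s*cos(7*pi*s/3)/(49*pi**2) - 12*sin(7*pi*s/3)/(7*pi) - 108*sin(7*pi*s/3)/(343*pi**3) - 36*cos(7*pi*s/3)/(49*pi**2); evaluating from -3 to 3: ∫_{-3}^{3} (2*s**2 - 4*s - 4) cos(7*pi*s/3) ds = (-72/(49*pi**2)) - (144/(49*pi**2)) = -216/(49*pi**2).
Hence a_7 = (1/3)·(-216/(49*pi**2)) = -72/(49*pi**2).

-72/(49*pi**2)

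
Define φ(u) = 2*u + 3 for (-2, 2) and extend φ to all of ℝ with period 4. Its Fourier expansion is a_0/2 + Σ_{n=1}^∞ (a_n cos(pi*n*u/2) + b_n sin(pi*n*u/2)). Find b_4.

b_4 = 1/2 ∫_{-2}^{2} φ(u) sin(2*pi*u) du.
Integrating by parts (boundary term plus one more integral), an antiderivative of (2*u + 3) sin(2*pi*u) is -u*cos(2*pi*u)/pi + sin(2*pi*u)/(2*pi**2) - 3*cos(2*pi*u)/(2*pi); evaluating from -2 to 2: ∫_{-2}^{2} (2*u + 3) sin(2*pi*u) du = (-7/(2*pi)) - (1/(2*pi)) = -4/pi.
Hence b_4 = (1/2)·(-4/pi) = -2/pi.

-2/pi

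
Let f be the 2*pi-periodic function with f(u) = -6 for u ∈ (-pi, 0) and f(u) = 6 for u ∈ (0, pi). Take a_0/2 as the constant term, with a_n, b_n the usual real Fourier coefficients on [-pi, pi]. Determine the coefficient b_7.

b_7 = 1/pi ∫_{-pi}^{pi} f(u) sin(7*u) du.
f is odd and sin(7*u) is odd, so the integrand is even and b_7 = 2/pi ∫_0^{pi} f(u) sin(7*u) du.
Directly, an antiderivative of (6) sin(7*u) is -6*cos(7*u)/7; evaluating from 0 to pi: ∫_{0}^{pi} (6) sin(7*u) du = (6/7) - (-6/7) = 12/7.
Hence b_7 = (2/pi)·(12/7) = 24/(7*pi).

24/(7*pi)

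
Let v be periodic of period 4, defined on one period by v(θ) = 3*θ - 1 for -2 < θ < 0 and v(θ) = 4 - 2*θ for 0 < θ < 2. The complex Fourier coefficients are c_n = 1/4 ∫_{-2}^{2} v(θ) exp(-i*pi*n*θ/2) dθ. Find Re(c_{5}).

2/(5*pi**2)

Since v is real-valued, Re(c_{5}) = 1/4 ∫_{-2}^{2} v(θ) cos(5*pi*θ/2) dθ = a_{5}/2.
Split the integral at the breakpoints.
Integrating by parts (boundary term plus one more integral), an antiderivative of (3*θ - 1) cos(5*pi*θ/2) is 6*θ*sin(5*pi*θ/2)/(5*pi) - 2*sin(5*pi*θ/2)/(5*pi) + 12*cos(5*pi*θ/2)/(25*pi**2); evaluating from -2 to 0: ∫_{-2}^{0} (3*θ - 1) cos(5*pi*θ/2) dθ = (12/(25*pi**2)) - (-12/(25*pi**2)) = 24/(25*pi**2).
Integrating by parts (boundary term plus one more integral), an antiderivative of (4 - 2*θ) cos(5*pi*θ/2) is -4*θ*sin(5*pi*θ/2)/(5*pi) + 8*sin(5*pi*θ/2)/(5*pi) - 8*cos(5*pi*θ/2)/(25*pi**2); evaluating from 0 to 2: ∫_{0}^{2} (4 - 2*θ) cos(5*pi*θ/2) dθ = (8/(25*pi**2)) - (-8/(25*pi**2)) = 16/(25*pi**2).
So ∫_{-2}^{2} v(θ) cos(5*pi*θ/2) dθ = 8/(5*pi**2).
Hence Re(c_{5}) = (1/4)·(8/(5*pi**2)) = 2/(5*pi**2).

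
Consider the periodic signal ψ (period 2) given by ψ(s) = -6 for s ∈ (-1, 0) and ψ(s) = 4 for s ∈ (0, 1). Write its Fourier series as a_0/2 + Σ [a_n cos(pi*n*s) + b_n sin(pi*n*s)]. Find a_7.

0

a_7 = ∫_{-1}^{1} ψ(s) cos(7*pi*s) ds.
Split the integral at the breakpoints.
Directly, an antiderivative of (-6) cos(7*pi*s) is -6*sin(7*pi*s)/(7*pi); evaluating from -1 to 0: ∫_{-1}^{0} (-6) cos(7*pi*s) ds = (0) - (0) = 0.
Directly, an antiderivative of (4) cos(7*pi*s) is 4*sin(7*pi*s)/(7*pi); evaluating from 0 to 1: ∫_{0}^{1} (4) cos(7*pi*s) ds = (0) - (0) = 0.
Summing the pieces gives a_7 = 0.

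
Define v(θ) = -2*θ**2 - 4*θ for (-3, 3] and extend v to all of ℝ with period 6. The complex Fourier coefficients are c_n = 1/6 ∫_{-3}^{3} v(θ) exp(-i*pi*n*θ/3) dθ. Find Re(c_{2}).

Since v is real-valued, Re(c_{2}) = 1/6 ∫_{-3}^{3} v(θ) cos(2*pi*θ/3) dθ = a_{2}/2.
Integrating by parts twice (tabular method), an antiderivative of (-2*θ**2 - 4*θ) cos(2*pi*θ/3) is -3*θ**2*sin(2*pi*θ/3)/pi - 6*θ*sin(2*pi*θ/3)/pi - 9*θ*cos(2*pi*θ/3)/pi**2 + 27*sin(2*pi*θ/3)/(2*pi**3) - 9*cos(2*pi*θ/3)/pi**2; evaluating from -3 to 3: ∫_{-3}^{3} (-2*θ**2 - 4*θ) cos(2*pi*θ/3) dθ = (-36/pi**2) - (18/pi**2) = -54/pi**2.
Hence Re(c_{2}) = (1/6)·(-54/pi**2) = -9/pi**2.

-9/pi**2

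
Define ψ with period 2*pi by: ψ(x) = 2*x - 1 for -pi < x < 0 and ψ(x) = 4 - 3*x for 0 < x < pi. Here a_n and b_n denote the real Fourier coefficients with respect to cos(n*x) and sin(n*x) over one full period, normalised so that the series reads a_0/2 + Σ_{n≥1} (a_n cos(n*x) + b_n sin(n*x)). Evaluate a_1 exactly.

10/pi

a_1 = 1/pi ∫_{-pi}^{pi} ψ(x) cos(x) dx.
Split the integral at the breakpoints.
Integrating by parts (boundary term plus one more integral), an antiderivative of (2*x - 1) cos(x) is 2*x*sin(x) - sin(x) + 2*cos(x); evaluating from -pi to 0: ∫_{-pi}^{0} (2*x - 1) cos(x) dx = (2) - (-2) = 4.
Integrating by parts (boundary term plus one more integral), an antiderivative of (4 - 3*x) cos(x) is -3*x*sin(x) + 4*sin(x) - 3*cos(x); evaluating from 0 to pi: ∫_{0}^{pi} (4 - 3*x) cos(x) dx = (3) - (-3) = 6.
Summing the pieces and multiplying by (1/pi) gives a_1 = 10/pi.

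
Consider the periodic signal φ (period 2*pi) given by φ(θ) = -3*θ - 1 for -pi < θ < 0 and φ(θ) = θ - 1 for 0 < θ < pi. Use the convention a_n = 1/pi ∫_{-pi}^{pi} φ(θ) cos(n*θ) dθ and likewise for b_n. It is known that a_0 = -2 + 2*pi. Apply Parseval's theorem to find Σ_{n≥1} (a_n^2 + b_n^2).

4*pi**2/3

Parseval: a_0^2/2 + Σ_{n≥1} (a_n^2+b_n^2) = 1/pi ∫_{-pi}^{pi} φ(θ)^2 dθ = -4*pi + 2 + 10*pi**2/3.
Subtract a_0^2/2 = 2*(1 - pi)**2: Σ (a_n^2+b_n^2) = 4*pi**2/3.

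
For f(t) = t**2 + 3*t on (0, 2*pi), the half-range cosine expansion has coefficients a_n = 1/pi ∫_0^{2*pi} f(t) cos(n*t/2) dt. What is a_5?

a_5 = 1/pi ∫_0^{2*pi} (t**2 + 3*t) cos(5*t/2) dt.
Integrating by parts twice (tabular method), an antiderivative of (t**2 + 3*t) cos(5*t/2) is 2*t**2*sin(5*t/2)/5 + 6*t*sin(5*t/2)/5 + 8*t*cos(5*t/2)/25 - 16*sin(5*t/2)/125 + 12*cos(5*t/2)/25; evaluating from 0 to 2*pi: ∫_{0}^{2*pi} (t**2 + 3*t) cos(5*t/2) dt = (-16*pi/25 - 12/25) - (12/25) = -16*pi/25 - 24/25.
Hence a_5 = (1/pi)·(-16*pi/25 - 24/25) = 8*(-2*pi - 3)/(25*pi).

8*(-2*pi - 3)/(25*pi)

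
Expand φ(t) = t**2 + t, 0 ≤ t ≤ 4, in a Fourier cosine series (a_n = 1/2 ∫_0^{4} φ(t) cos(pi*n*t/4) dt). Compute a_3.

-80/(9*pi**2)

a_3 = 1/2 ∫_0^{4} (t**2 + t) cos(3*pi*t/4) dt.
Integrating by parts twice (tabular method), an antiderivative of (t**2 + t) cos(3*pi*t/4) is 4*t**2*sin(3*pi*t/4)/(3*pi) + 4*t*sin(3*pi*t/4)/(3*pi) + 32*t*cos(3*pi*t/4)/(9*pi**2) - 128*sin(3*pi*t/4)/(27*pi**3) + 16*cos(3*pi*t/4)/(9*pi**2); evaluating from 0 to 4: ∫_{0}^{4} (t**2 + t) cos(3*pi*t/4) dt = (-16/pi**2) - (16/(9*pi**2)) = -160/(9*pi**2).
Hence a_3 = (1/2)·(-160/(9*pi**2)) = -80/(9*pi**2).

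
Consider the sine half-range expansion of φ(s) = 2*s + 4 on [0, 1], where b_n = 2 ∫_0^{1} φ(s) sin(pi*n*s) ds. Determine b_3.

20/(3*pi)

b_3 = 2 ∫_0^{1} (2*s + 4) sin(3*pi*s) ds.
Integrating by parts (boundary term plus one more integral), an antiderivative of (2*s + 4) sin(3*pi*s) is -2*s*cos(3*pi*s)/(3*pi) + 2*sin(3*pi*s)/(9*pi**2) - 4*cos(3*pi*s)/(3*pi); evaluating from 0 to 1: ∫_{0}^{1} (2*s + 4) sin(3*pi*s) ds = (2/pi) - (-4/(3*pi)) = 10/(3*pi).
Hence b_3 = 2·(10/(3*pi)) = 20/(3*pi).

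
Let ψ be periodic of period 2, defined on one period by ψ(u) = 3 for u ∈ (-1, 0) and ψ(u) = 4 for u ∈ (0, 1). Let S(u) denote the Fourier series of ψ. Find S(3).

u = 3 differs from u = -1 by 2 full period(s), and the series is 2-periodic.
At u = -1 the one-sided limits are ψ(-1^-) = 4 and ψ(-1^+) = 3.
By Dirichlet's theorem the series converges to their average, [(4) + (3)]/2 = 7/2.

7/2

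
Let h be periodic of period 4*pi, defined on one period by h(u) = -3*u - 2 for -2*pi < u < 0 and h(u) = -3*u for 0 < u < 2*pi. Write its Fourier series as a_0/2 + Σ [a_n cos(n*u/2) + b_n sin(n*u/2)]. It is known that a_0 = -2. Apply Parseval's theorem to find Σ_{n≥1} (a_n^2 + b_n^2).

Parseval: a_0^2/2 + Σ_{n≥1} (a_n^2+b_n^2) = (1/(2*pi)) ∫_{-2*pi}^{2*pi} h(u)^2 du = -12*pi + 4 + 24*pi**2.
Subtract a_0^2/2 = 2: Σ (a_n^2+b_n^2) = -12*pi + 2 + 24*pi**2.

-12*pi + 2 + 24*pi**2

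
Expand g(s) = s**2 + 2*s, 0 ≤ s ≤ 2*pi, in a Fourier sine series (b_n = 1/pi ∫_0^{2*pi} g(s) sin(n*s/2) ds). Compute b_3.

8*(-4 + 9*pi + 9*pi**2)/(27*pi)

b_3 = 1/pi ∫_0^{2*pi} (s**2 + 2*s) sin(3*s/2) ds.
Integrating by parts twice (tabular method), an antiderivative of (s**2 + 2*s) sin(3*s/2) is -2*s**2*cos(3*s/2)/3 + 8*s*sin(3*s/2)/9 - 4*s*cos(3*s/2)/3 + 8*sin(3*s/2)/9 + 16*cos(3*s/2)/27; evaluating from 0 to 2*pi: ∫_{0}^{2*pi} (s**2 + 2*s) sin(3*s/2) ds = (-16/27 + 8*pi/3 + 8*pi**2/3) - (16/27) = -32/27 + 8*pi/3 + 8*pi**2/3.
Hence b_3 = (1/pi)·(-32/27 + 8*pi/3 + 8*pi**2/3) = 8*(-4 + 9*pi + 9*pi**2)/(27*pi).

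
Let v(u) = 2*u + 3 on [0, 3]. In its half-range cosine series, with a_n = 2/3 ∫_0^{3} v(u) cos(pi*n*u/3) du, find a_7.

a_7 = 2/3 ∫_0^{3} (2*u + 3) cos(7*pi*u/3) du.
Integrating by parts (boundary term plus one more integral), an antiderivative of (2*u + 3) cos(7*pi*u/3) is 6*u*sin(7*pi*u/3)/(7*pi) + 9*sin(7*pi*u/3)/(7*pi) + 18*cos(7*pi*u/3)/(49*pi**2); evaluating from 0 to 3: ∫_{0}^{3} (2*u + 3) cos(7*pi*u/3) du = (-18/(49*pi**2)) - (18/(49*pi**2)) = -36/(49*pi**2).
Hence a_7 = (2/3)·(-36/(49*pi**2)) = -24/(49*pi**2).

-24/(49*pi**2)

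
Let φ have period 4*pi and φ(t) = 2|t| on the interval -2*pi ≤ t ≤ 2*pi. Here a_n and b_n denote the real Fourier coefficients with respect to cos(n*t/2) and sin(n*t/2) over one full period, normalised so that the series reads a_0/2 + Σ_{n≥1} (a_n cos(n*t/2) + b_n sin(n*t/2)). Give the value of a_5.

a_5 = (1/(2*pi)) ∫_{-2*pi}^{2*pi} φ(t) cos(5*t/2) dt.
φ is even and cos(5*t/2) is even, so the integrand is even and a_5 = 1/pi ∫_0^{2*pi} φ(t) cos(5*t/2) dt.
Integrating by parts (boundary term plus one more integral), an antiderivative of (2*t) cos(5*t/2) is 4*t*sin(5*t/2)/5 + 8*cos(5*t/2)/25; evaluating from 0 to 2*pi: ∫_{0}^{2*pi} (2*t) cos(5*t/2) dt = (-8/25) - (8/25) = -16/25.
Hence a_5 = (1/pi)·(-16/25) = -16/(25*pi).

-16/(25*pi)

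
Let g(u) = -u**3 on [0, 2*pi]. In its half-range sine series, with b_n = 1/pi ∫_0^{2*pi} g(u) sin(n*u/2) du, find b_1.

b_1 = 1/pi ∫_0^{2*pi} (-u**3) sin(u/2) du.
Integrating by parts three times (tabular method), an antiderivative of (-u**3) sin(u/2) is 2*u**3*cos(u/2) - 12*u**2*sin(u/2) - 48*u*cos(u/2) + 96*sin(u/2); evaluating from 0 to 2*pi: ∫_{0}^{2*pi} (-u**3) sin(u/2) du = (16*pi*(6 - pi**2)) - (0) = 16*pi*(6 - pi**2).
Hence b_1 = (1/pi)·(16*pi*(6 - pi**2)) = 96 - 16*pi**2.

96 - 16*pi**2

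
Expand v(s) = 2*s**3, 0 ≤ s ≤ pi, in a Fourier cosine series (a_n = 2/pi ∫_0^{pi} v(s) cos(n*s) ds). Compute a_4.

a_4 = 2/pi ∫_0^{pi} (2*s**3) cos(4*s) ds.
Integrating by parts three times (tabular method), an antiderivative of (2*s**3) cos(4*s) is s**3*sin(4*s)/2 + 3*s**2*cos(4*s)/8 - 3*s*sin(4*s)/16 - 3*cos(4*s)/64; evaluating from 0 to pi: ∫_{0}^{pi} (2*s**3) cos(4*s) ds = (-3/64 + 3*pi**2/8) - (-3/64) = 3*pi**2/8.
Hence a_4 = (2/pi)·(3*pi**2/8) = 3*pi/4.

3*pi/4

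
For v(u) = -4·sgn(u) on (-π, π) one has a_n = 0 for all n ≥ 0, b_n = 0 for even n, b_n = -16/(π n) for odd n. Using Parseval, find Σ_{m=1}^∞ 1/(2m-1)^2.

Parseval: Σ b_n^2 = (1/π) ∫_{-π}^{π} v(u)^2 du = 32.
Only odd n contribute, with b_n^2 = 256/(π^2 n^2), so Σ_{m≥1} 1/(2m-1)^2 = π^2·(32)/256 = pi**2/8.

pi**2/8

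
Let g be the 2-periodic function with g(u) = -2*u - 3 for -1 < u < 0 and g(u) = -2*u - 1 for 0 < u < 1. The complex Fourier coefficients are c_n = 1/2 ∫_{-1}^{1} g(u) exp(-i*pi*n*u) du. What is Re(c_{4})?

0

Since g is real-valued, Re(c_{4}) = 1/2 ∫_{-1}^{1} g(u) cos(4*pi*u) du = a_{4}/2.
Split the integral at the breakpoints.
Integrating by parts (boundary term plus one more integral), an antiderivative of (-2*u - 3) cos(4*pi*u) is -u*sin(4*pi*u)/(2*pi) - 3*sin(4*pi*u)/(4*pi) - cos(4*pi*u)/(8*pi**2); evaluating from -1 to 0: ∫_{-1}^{0} (-2*u - 3) cos(4*pi*u) du = (-1/(8*pi**2)) - (-1/(8*pi**2)) = 0.
Integrating by parts (boundary term plus one more integral), an antiderivative of (-2*u - 1) cos(4*pi*u) is -u*sin(4*pi*u)/(2*pi) - sin(4*pi*u)/(4*pi) - cos(4*pi*u)/(8*pi**2); evaluating from 0 to 1: ∫_{0}^{1} (-2*u - 1) cos(4*pi*u) du = (-1/(8*pi**2)) - (-1/(8*pi**2)) = 0.
So ∫_{-1}^{1} g(u) cos(4*pi*u) du = 0.
Hence Re(c_{4}) = (1/2)·(0) = 0.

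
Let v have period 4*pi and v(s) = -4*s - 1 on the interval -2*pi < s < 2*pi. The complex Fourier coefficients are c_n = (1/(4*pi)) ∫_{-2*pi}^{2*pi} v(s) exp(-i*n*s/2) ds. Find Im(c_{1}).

8

Since v is real-valued, Im(c_{1}) = -(1/(4*pi)) ∫_{-2*pi}^{2*pi} v(s) sin(s/2) ds = -b_{1}/2.
Integrating by parts (boundary term plus one more integral), an antiderivative of (-4*s - 1) sin(s/2) is 8*s*cos(s/2) - 16*sin(s/2) + 2*cos(s/2); evaluating from -2*pi to 2*pi: ∫_{-2*pi}^{2*pi} (-4*s - 1) sin(s/2) ds = (-16*pi - 2) - (-2 + 16*pi) = -32*pi.
Hence Im(c_{1}) = (-1/(4*pi))·(-32*pi) = 8.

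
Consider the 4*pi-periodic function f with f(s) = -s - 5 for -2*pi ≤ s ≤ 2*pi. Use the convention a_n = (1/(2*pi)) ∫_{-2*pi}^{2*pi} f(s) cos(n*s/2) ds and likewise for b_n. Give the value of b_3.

b_3 = (1/(2*pi)) ∫_{-2*pi}^{2*pi} f(s) sin(3*s/2) ds.
Integrating by parts (boundary term plus one more integral), an antiderivative of (-s - 5) sin(3*s/2) is 2*s*cos(3*s/2)/3 - 4*sin(3*s/2)/9 + 10*cos(3*s/2)/3; evaluating from -2*pi to 2*pi: ∫_{-2*pi}^{2*pi} (-s - 5) sin(3*s/2) ds = (-4*pi/3 - 10/3) - (-10/3 + 4*pi/3) = -8*pi/3.
Hence b_3 = (1/(2*pi))·(-8*pi/3) = -4/3.

-4/3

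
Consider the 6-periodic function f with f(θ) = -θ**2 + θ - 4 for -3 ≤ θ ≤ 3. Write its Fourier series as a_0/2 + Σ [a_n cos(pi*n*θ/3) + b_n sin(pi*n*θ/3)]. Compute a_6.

-1/pi**2

a_6 = 1/3 ∫_{-3}^{3} f(θ) cos(2*pi*θ) dθ.
Integrating by parts twice (tabular method), an antiderivative of (-θ**2 + θ - 4) cos(2*pi*θ) is -θ**2*sin(2*pi*θ)/(2*pi) + θ*sin(2*pi*θ)/(2*pi) - θ*cos(2*pi*θ)/(2*pi**2) - 2*sin(2*pi*θ)/pi + sin(2*pi*θ)/(4*pi**3) + cos(2*pi*θ)/(4*pi**2); evaluating from -3 to 3: ∫_{-3}^{3} (-θ**2 + θ - 4) cos(2*pi*θ) dθ = (-5/(4*pi**2)) - (7/(4*pi**2)) = -3/pi**2.
Hence a_6 = (1/3)·(-3/pi**2) = -1/pi**2.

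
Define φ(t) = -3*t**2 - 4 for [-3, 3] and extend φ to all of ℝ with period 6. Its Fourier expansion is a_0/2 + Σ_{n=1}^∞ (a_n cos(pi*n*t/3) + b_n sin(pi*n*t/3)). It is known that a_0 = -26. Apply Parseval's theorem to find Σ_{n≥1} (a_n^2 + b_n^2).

648/5

Parseval: a_0^2/2 + Σ_{n≥1} (a_n^2+b_n^2) = 1/3 ∫_{-3}^{3} φ(t)^2 dt = 2338/5.
Subtract a_0^2/2 = 338: Σ (a_n^2+b_n^2) = 648/5.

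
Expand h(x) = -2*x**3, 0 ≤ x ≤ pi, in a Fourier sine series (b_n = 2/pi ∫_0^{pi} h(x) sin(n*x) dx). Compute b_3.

8/9 - 4*pi**2/3

b_3 = 2/pi ∫_0^{pi} (-2*x**3) sin(3*x) dx.
Integrating by parts three times (tabular method), an antiderivative of (-2*x**3) sin(3*x) is 2*x**3*cos(3*x)/3 - 2*x**2*sin(3*x)/3 - 4*x*cos(3*x)/9 + 4*sin(3*x)/27; evaluating from 0 to pi: ∫_{0}^{pi} (-2*x**3) sin(3*x) dx = (2*pi*(2 - 3*pi**2)/9) - (0) = 2*pi*(2 - 3*pi**2)/9.
Hence b_3 = (2/pi)·(2*pi*(2 - 3*pi**2)/9) = 8/9 - 4*pi**2/3.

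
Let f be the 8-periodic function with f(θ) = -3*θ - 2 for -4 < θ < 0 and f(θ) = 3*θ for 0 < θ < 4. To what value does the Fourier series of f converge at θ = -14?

6

θ = -14 differs from θ = 2 by -2 full period(s), and the series is 8-periodic.
f is continuous at θ = 2 with value 6, so the series converges to 6 there.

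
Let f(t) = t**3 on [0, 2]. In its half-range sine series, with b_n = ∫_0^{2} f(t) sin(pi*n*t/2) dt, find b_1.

-96/pi**3 + 16/pi

b_1 = ∫_0^{2} (t**3) sin(pi*t/2) dt.
Integrating by parts three times (tabular method), an antiderivative of (t**3) sin(pi*t/2) is -2*t**3*cos(pi*t/2)/pi + 12*t**2*sin(pi*t/2)/pi**2 + 48*t*cos(pi*t/2)/pi**3 - 96*sin(pi*t/2)/pi**4; evaluating from 0 to 2: ∫_{0}^{2} (t**3) sin(pi*t/2) dt = (-96/pi**3 + 16/pi) - (0) = -96/pi**3 + 16/pi.
Hence b_1 = -96/pi**3 + 16/pi.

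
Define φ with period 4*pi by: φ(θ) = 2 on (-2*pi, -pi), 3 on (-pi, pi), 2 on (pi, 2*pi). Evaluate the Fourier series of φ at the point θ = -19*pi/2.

θ = -19*pi/2 differs from θ = -3*pi/2 by -2 full period(s), and the series is 4*pi-periodic.
φ is continuous at θ = -3*pi/2 with value 2, so the series converges to 2 there.

2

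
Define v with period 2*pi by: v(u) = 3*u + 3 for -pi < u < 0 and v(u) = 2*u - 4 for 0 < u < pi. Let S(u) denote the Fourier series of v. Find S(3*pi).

u = 3*pi differs from u = -pi by 2 full period(s), and the series is 2*pi-periodic.
At u = -pi the one-sided limits are v(-pi^-) = -4 + 2*pi and v(-pi^+) = 3 - 3*pi.
By Dirichlet's theorem the series converges to their average, [(-4 + 2*pi) + (3 - 3*pi)]/2 = -pi/2 - 1/2.

-pi/2 - 1/2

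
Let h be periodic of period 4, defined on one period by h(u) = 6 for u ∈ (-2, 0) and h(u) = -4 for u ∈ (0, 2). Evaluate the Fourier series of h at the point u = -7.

-4

u = -7 differs from u = 1 by -2 full period(s), and the series is 4-periodic.
h is continuous at u = 1 with value -4, so the series converges to -4 there.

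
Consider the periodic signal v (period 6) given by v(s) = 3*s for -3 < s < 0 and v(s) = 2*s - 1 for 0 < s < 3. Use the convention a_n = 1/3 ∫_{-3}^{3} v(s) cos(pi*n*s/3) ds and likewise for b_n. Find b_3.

b_3 = 1/3 ∫_{-3}^{3} v(s) sin(pi*s) ds.
Split the integral at the breakpoints.
Integrating by parts (boundary term plus one more integral), an antiderivative of (3*s) sin(pi*s) is -3*s*cos(pi*s)/pi + 3*sin(pi*s)/pi**2; evaluating from -3 to 0: ∫_{-3}^{0} (3*s) sin(pi*s) ds = (0) - (-9/pi) = 9/pi.
Integrating by parts (boundary term plus one more integral), an antiderivative of (2*s - 1) sin(pi*s) is -2*s*cos(pi*s)/pi + 2*sin(pi*s)/pi**2 + cos(pi*s)/pi; evaluating from 0 to 3: ∫_{0}^{3} (2*s - 1) sin(pi*s) ds = (5/pi) - (1/pi) = 4/pi.
Summing the pieces and multiplying by (1/3) gives b_3 = 13/(3*pi).

13/(3*pi)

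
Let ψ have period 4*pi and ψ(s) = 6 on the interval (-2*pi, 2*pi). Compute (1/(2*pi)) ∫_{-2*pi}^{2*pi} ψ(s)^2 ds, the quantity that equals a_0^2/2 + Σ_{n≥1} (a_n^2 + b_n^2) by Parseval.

72

(1/(2*pi)) ∫_{-2*pi}^{2*pi} ψ(s)^2 ds = (1/(2*pi)) · (144*pi) = 72.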